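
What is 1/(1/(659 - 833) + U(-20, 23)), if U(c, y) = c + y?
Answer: 174/521 ≈ 0.33397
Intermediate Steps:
1/(1/(659 - 833) + U(-20, 23)) = 1/(1/(659 - 833) + (-20 + 23)) = 1/(1/(-174) + 3) = 1/(-1/174 + 3) = 1/(521/174) = 174/521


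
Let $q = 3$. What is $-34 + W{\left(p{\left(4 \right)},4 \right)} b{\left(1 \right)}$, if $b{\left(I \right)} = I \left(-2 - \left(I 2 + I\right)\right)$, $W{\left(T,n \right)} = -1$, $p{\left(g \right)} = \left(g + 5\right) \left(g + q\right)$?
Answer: $-29$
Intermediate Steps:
$p{\left(g \right)} = \left(3 + g\right) \left(5 + g\right)$ ($p{\left(g \right)} = \left(g + 5\right) \left(g + 3\right) = \left(5 + g\right) \left(3 + g\right) = \left(3 + g\right) \left(5 + g\right)$)
$b{\left(I \right)} = I \left(-2 - 3 I\right)$ ($b{\left(I \right)} = I \left(-2 - \left(2 I + I\right)\right) = I \left(-2 - 3 I\right)$)
$-34 + W{\left(p{\left(4 \right)},4 \right)} b{\left(1 \right)} = -34 - \left(-1\right) 1 \left(2 + 3 \cdot 1\right) = -34 - \left(-1\right) 1 \left(2 + 3\right) = -34 - \left(-1\right) 1 \cdot 5 = -34 - -5 = -34 + 5 = -29$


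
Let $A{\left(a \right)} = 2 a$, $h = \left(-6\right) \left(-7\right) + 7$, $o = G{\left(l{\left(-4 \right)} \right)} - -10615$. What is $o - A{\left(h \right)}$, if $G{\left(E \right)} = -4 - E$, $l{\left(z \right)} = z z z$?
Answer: $10577$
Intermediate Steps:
$l{\left(z \right)} = z^{3}$ ($l{\left(z \right)} = z^{2} z = z^{3}$)
$o = 10675$ ($o = \left(-4 - \left(-4\right)^{3}\right) - -10615 = \left(-4 - -64\right) + 10615 = \left(-4 + 64\right) + 10615 = 60 + 10615 = 10675$)
$h = 49$ ($h = 42 + 7 = 49$)
$o - A{\left(h \right)} = 10675 - 2 \cdot 49 = 10675 - 98 = 10577$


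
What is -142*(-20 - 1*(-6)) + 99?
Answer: 2087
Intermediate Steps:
-142*(-20 - 1*(-6)) + 99 = -142*(-20 + 6) + 99 = -142*(-14) + 99 = 1988 + 99 = 2087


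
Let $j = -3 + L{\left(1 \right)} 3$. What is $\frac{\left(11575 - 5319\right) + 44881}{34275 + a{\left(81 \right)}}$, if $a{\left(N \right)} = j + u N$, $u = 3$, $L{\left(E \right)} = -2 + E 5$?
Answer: $\frac{51137}{34524} \approx 1.4812$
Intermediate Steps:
$L{\left(E \right)} = -2 + 5 E$
$j = 6$ ($j = -3 + \left(-2 + 5 \cdot 1\right) 3 = -3 + \left(-2 + 5\right) 3 = -3 + 3 \cdot 3 = -3 + 9 = 6$)
$a{\left(N \right)} = 6 + 3 N$
$\frac{\left(11575 - 5319\right) + 44881}{34275 + a{\left(81 \right)}} = \frac{\left(11575 - 5319\right) + 44881}{34275 + \left(6 + 3 \cdot 81\right)} = \frac{6256 + 44881}{34275 + \left(6 + 243\right)} = \frac{51137}{34275 + 249} = \frac{51137}{34524}$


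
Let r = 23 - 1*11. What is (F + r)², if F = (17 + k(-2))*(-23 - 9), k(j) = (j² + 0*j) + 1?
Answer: 478864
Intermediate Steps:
k(j) = 1 + j² (k(j) = (j² + 0) + 1 = j² + 1 = 1 + j²)
r = 12 (r = 23 - 11 = 12)
F = -704 (F = (17 + (1 + (-2)²))*(-23 - 9) = (17 + (1 + 4))*(-32) = (17 + 5)*(-32) = 22*(-32) = -704)
(F + r)² = (-704 + 12)² = (-692)² = 478864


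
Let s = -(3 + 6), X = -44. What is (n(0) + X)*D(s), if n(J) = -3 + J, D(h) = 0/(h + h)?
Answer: 0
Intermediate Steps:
s = -9 (s = -1*9 = -9)
D(h) = 0 (D(h) = 0/(2*h) = (1/(2*h))*0 = 0)
(n(0) + X)*D(s) = ((-3 + 0) - 44)*0 = (-3 - 44)*0 = -47*0 = 0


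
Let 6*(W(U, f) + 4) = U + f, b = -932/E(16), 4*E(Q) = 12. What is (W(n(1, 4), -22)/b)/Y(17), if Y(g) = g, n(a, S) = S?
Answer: 21/15844 ≈ 0.0013254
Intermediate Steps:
E(Q) = 3 (E(Q) = (¼)*12 = 3)
b = -932/3 ≈ -310.67
W(U, f) = -4 + U/6 + f/6 (W(U, f) = -4 + (U + f)/6 = -4 + (U/6 + f/6) = -4 + U/6 + f/6)
(W(n(1, 4), -22)/b)/Y(17) = ((-4 + (⅙)*4 + (⅙)*(-22))/(-932/3))/17 = ((-4 + ⅔ - 11/3)*(-3/932))*(1/17) = -7*(-3/932)*(1/17) = (21/932)*(1/17) = 21/15844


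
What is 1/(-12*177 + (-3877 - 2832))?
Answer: -1/8833 ≈ -0.00011321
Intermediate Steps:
1/(-12*177 + (-3877 - 2832)) = 1/(-2124 - 6709) = 1/(-8833) = -1/8833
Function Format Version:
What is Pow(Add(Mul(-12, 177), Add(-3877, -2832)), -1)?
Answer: Rational(-1, 8833) ≈ -0.00011321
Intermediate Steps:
Pow(Add(Mul(-12, 177), Add(-3877, -2832)), -1) = Pow(Add(-2124, -6709), -1) = Pow(-8833, -1) = Rational(-1, 8833)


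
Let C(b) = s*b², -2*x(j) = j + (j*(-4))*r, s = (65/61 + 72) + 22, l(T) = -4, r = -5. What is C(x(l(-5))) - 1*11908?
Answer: 9503048/61 ≈ 1.5579e+5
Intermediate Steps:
s = 5799/61 (s = (65*(1/61) + 72) + 22 = (65/61 + 72) + 22 = 4457/61 + 22 = 5799/61 ≈ 95.066)
x(j) = -21*j/2 (x(j) = -(j + (j*(-4))*(-5))/2 = -(j - 4*j*(-5))/2 = -(j + 20*j)/2 = -21*j/2)
C(b) = 5799*b²/61
C(x(l(-5))) - 1*11908 = 5799*(-21/2*(-4))²/61 - 1*11908 = (5799/61)*42² - 11908 = (5799/61)*1764 - 11908 = 10229436/61 - 11908 = 9503048/61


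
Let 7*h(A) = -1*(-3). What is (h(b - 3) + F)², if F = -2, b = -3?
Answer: 121/49 ≈ 2.4694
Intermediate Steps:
h(A) = 3/7 (h(A) = (-1*(-3))/7 = (⅐)*3 = 3/7)
(h(b - 3) + F)² = (3/7 - 2)² = (-11/7)² = 121/49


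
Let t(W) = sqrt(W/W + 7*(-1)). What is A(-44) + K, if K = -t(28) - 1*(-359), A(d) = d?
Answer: 315 - I*sqrt(6) ≈ 315.0 - 2.4495*I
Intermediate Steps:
t(W) = I*sqrt(6) (t(W) = sqrt(1 - 7) = sqrt(-6) = I*sqrt(6))
K = 359 - I*sqrt(6) (K = -I*sqrt(6) - 1*(-359) = -I*sqrt(6) + 359 = 359 - I*sqrt(6) ≈ 359.0 - 2.4495*I)
A(-44) + K = -44 + (359 - I*sqrt(6)) = 315 - I*sqrt(6)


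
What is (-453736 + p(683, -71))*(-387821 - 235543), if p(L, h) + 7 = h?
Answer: 282891310296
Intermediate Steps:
p(L, h) = -7 + h
(-453736 + p(683, -71))*(-387821 - 235543) = (-453736 + (-7 - 71))*(-387821 - 235543) = (-453736 - 78)*(-623364) = -453814*(-623364) = 282891310296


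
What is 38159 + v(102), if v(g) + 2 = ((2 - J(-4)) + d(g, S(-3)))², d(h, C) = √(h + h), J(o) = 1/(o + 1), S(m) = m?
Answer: 345298/9 + 28*√51/3 ≈ 38433.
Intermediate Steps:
J(o) = 1/(1 + o)
d(h, C) = √2*√h (d(h, C) = √(2*h) = √2*√h)
v(g) = -2 + (7/3 + √2*√g)² (v(g) = -2 + ((2 - 1/(1 - 4)) + √2*√g)² = -2 + ((2 - 1/(-3)) + √2*√g)² = -2 + ((2 - 1*(-⅓)) + √2*√g)² = -2 + ((2 + ⅓) + √2*√g)² = -2 + (7/3 + √2*√g)²)
38159 + v(102) = 38159 + (-2 + (7 + 3*√2*√102)²/9) = 38159 + (-2 + (7 + 6*√51)²/9) = 38157 + (7 + 6*√51)²/9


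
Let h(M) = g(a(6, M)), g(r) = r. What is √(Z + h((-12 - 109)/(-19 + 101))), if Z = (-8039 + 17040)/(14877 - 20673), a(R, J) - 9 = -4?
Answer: √3216619/966 ≈ 1.8566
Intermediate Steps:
a(R, J) = 5 (a(R, J) = 9 - 4 = 5)
h(M) = 5
Z = -9001/5796 (Z = 9001/(-5796) = 9001*(-1/5796) = -9001/5796 ≈ -1.5530)
√(Z + h((-12 - 109)/(-19 + 101))) = √(-9001/5796 + 5) = √(19979/5796) = √3216619/966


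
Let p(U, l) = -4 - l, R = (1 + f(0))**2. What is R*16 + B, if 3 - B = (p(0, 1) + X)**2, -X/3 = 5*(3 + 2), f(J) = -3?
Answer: -6333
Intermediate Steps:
X = -75 (X = -15*(3 + 2) = -15*5 = -3*25 = -75)
R = 4 (R = (1 - 3)**2 = (-2)**2 = 4)
B = -6397 (B = 3 - ((-4 - 1*1) - 75)**2 = 3 - ((-4 - 1) - 75)**2 = 3 - (-5 - 75)**2 = 3 - 1*(-80)**2 = 3 - 1*6400 = 3 - 6400 = -6397)
R*16 + B = 4*16 - 6397 = 64 - 6397 = -6333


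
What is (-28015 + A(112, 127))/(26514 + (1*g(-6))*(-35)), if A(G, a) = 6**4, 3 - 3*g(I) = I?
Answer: -26719/26409 ≈ -1.0117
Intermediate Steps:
g(I) = 1 - I/3
A(G, a) = 1296
(-28015 + A(112, 127))/(26514 + (1*g(-6))*(-35)) = (-28015 + 1296)/(26514 + (1*(1 - 1/3*(-6)))*(-35)) = -26719/(26514 + (1*(1 + 2))*(-35)) = -26719/(26514 + (1*3)*(-35)) = -26719/(26514 + 3*(-35)) = -26719/(26514 - 105) = -26719/26409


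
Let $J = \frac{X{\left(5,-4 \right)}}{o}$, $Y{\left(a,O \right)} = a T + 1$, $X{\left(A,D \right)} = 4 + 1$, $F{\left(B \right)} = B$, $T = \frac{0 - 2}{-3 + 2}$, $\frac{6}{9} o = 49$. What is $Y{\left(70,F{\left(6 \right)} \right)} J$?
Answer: $\frac{470}{49} \approx 9.5918$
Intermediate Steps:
$o = \frac{147}{2}$ ($o = \frac{3}{2} \cdot 49 = \frac{147}{2} \approx 73.5$)
$T = 2$ ($T = - \frac{2}{-1} = \left(-2\right) \left(-1\right) = 2$)
$X{\left(A,D \right)} = 5$
$Y{\left(a,O \right)} = 1 + 2 a$ ($Y{\left(a,O \right)} = a 2 + 1 = 2 a + 1 = 1 + 2 a$)
$J = \frac{10}{147}$ ($J = \frac{5}{\frac{147}{2}} = 5 \cdot \frac{2}{147} = \frac{10}{147} \approx 0.068027$)
$Y{\left(70,F{\left(6 \right)} \right)} J = \left(1 + 2 \cdot 70\right) \frac{10}{147} = \left(1 + 140\right) \frac{10}{147} = 141 \cdot \frac{10}{147} = \frac{470}{49}$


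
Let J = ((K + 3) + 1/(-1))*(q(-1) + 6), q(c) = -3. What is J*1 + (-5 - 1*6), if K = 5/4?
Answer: -5/4 ≈ -1.2500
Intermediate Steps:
K = 5/4 (K = 5*(¼) = 5/4 ≈ 1.2500)
J = 39/4 (J = ((5/4 + 3) + 1/(-1))*(-3 + 6) = (17/4 - 1)*3 = (13/4)*3 = 39/4 ≈ 9.7500)
J*1 + (-5 - 1*6) = (39/4)*1 + (-5 - 1*6) = 39/4 + (-5 - 6) = 39/4 - 11 = -5/4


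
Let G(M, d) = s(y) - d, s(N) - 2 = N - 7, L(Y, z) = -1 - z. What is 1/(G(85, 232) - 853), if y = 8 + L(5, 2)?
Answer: -1/1085 ≈ -0.00092166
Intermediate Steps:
y = 5 (y = 8 + (-1 - 1*2) = 8 + (-1 - 2) = 8 - 3 = 5)
s(N) = -5 + N (s(N) = 2 + (N - 7) = 2 + (-7 + N) = -5 + N)
G(M, d) = -d (G(M, d) = (-5 + 5) - d = 0 - d = -d)
1/(G(85, 232) - 853) = 1/(-1*232 - 853) = 1/(-232 - 853) = 1/(-1085) = -1/1085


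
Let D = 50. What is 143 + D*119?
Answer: 6093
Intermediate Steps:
143 + D*119 = 143 + 50*119 = 143 + 5950 = 6093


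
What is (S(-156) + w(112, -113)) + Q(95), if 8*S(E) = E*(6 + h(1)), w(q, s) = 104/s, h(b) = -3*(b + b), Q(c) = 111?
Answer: 12439/113 ≈ 110.08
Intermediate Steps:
h(b) = -6*b
S(E) = 0 (S(E) = (E*(6 - 6*1))/8 = (E*(6 - 6))/8 = (E*0)/8 = (⅛)*0 = 0)
(S(-156) + w(112, -113)) + Q(95) = (0 + 104/(-113)) + 111 = (0 + 104*(-1/113)) + 111 = (0 - 104/113) + 111 = -104/113 + 111 = 12439/113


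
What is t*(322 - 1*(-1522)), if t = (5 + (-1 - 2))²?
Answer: 7376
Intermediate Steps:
t = 4 (t = (5 - 3)² = 2² = 4)
t*(322 - 1*(-1522)) = 4*(322 - 1*(-1522)) = 4*(322 + 1522) = 4*1844 = 7376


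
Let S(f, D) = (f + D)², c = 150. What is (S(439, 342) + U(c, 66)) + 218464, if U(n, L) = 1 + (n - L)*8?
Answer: 829098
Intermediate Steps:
U(n, L) = 1 - 8*L + 8*n (U(n, L) = 1 + (-8*L + 8*n) = 1 - 8*L + 8*n)
S(f, D) = (D + f)²
(S(439, 342) + U(c, 66)) + 218464 = ((342 + 439)² + (1 - 8*66 + 8*150)) + 218464 = (781² + (1 - 528 + 1200)) + 218464 = (609961 + 673) + 218464 = 610634 + 218464 = 829098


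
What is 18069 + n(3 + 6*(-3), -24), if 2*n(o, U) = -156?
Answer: 17991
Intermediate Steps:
n(o, U) = -78 (n(o, U) = (1/2)*(-156) = -78)
18069 + n(3 + 6*(-3), -24) = 18069 - 78 = 17991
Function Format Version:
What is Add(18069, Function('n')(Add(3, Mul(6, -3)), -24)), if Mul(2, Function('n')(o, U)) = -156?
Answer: 17991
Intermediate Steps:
Function('n')(o, U) = -78 (Function('n')(o, U) = Mul(Rational(1, 2), -156) = -78)
Add(18069, Function('n')(Add(3, Mul(6, -3)), -24)) = Add(18069, -78) = 17991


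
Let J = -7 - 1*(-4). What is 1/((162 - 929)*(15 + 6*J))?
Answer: 1/2301 ≈ 0.00043459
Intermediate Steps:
J = -3 (J = -7 + 4 = -3)
1/((162 - 929)*(15 + 6*J)) = 1/((162 - 929)*(15 + 6*(-3))) = 1/(-767*(15 - 18)) = 1/(-767*(-3)) = 1/2301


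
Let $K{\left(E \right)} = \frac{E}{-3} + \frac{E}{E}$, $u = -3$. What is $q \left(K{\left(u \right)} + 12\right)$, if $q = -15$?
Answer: $-210$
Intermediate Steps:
$K{\left(E \right)} = 1 - \frac{E}{3}$ ($K{\left(E \right)} = E \left(- \frac{1}{3}\right) + 1 = - \frac{E}{3} + 1 = 1 - \frac{E}{3}$)
$q \left(K{\left(u \right)} + 12\right) = - 15 \left(\left(1 - -1\right) + 12\right) = - 15 \left(\left(1 + 1\right) + 12\right) = - 15 \left(2 + 12\right) = \left(-15\right) 14 = -210$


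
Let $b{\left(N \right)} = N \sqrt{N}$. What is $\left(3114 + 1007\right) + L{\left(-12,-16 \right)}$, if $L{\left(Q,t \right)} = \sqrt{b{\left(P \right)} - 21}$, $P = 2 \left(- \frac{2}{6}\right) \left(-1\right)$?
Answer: $4121 + \frac{\sqrt{-189 + 2 \sqrt{6}}}{3} \approx 4121.0 + 4.5228 i$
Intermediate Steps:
$P = \frac{2}{3}$ ($P = 2 \left(\left(-2\right) \frac{1}{6}\right) \left(-1\right) = 2 \left(- \frac{1}{3}\right) \left(-1\right) = \left(- \frac{2}{3}\right) \left(-1\right) = \frac{2}{3} \approx 0.66667$)
$b{\left(N \right)} = N^{\frac{3}{2}}$
$L{\left(Q,t \right)} = \sqrt{-21 + \frac{2 \sqrt{6}}{9}}$ ($L{\left(Q,t \right)} = \sqrt{\left(\frac{2}{3}\right)^{\frac{3}{2}} - 21} = \sqrt{\frac{2 \sqrt{6}}{9} - 21} = \sqrt{-21 + \frac{2 \sqrt{6}}{9}}$)
$\left(3114 + 1007\right) + L{\left(-12,-16 \right)} = \left(3114 + 1007\right) + \frac{\sqrt{-189 + 2 \sqrt{6}}}{3} = 4121 + \frac{\sqrt{-189 + 2 \sqrt{6}}}{3}$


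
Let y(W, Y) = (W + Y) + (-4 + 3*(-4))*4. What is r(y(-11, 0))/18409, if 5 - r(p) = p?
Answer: 80/18409 ≈ 0.0043457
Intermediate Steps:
y(W, Y) = -64 + W + Y (y(W, Y) = (W + Y) + (-4 - 12)*4 = (W + Y) - 16*4 = (W + Y) - 64 = -64 + W + Y)
r(p) = 5 - p
r(y(-11, 0))/18409 = (5 - (-64 - 11 + 0))/18409 = (5 - 1*(-75))*(1/18409) = (5 + 75)*(1/18409) = 80*(1/18409) = 80/18409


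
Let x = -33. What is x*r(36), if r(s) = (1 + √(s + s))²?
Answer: -2409 - 396*√2 ≈ -2969.0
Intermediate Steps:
r(s) = (1 + √2*√s)² (r(s) = (1 + √(2*s))² = (1 + √2*√s)²)
x*r(36) = -33*(1 + √2*√36)² = -33*(1 + √2*6)² = -33*(1 + 6*√2)²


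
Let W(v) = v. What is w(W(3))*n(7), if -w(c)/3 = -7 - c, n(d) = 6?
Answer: 180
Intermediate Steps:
w(c) = 21 + 3*c (w(c) = -3*(-7 - c) = 21 + 3*c)
w(W(3))*n(7) = (21 + 3*3)*6 = (21 + 9)*6 = 30*6 = 180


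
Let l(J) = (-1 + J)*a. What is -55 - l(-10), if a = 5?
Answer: 0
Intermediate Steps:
l(J) = -5 + 5*J (l(J) = (-1 + J)*5 = -5 + 5*J)
-55 - l(-10) = -55 - (-5 + 5*(-10)) = -55 - (-5 - 50) = -55 - 1*(-55) = -55 + 55 = 0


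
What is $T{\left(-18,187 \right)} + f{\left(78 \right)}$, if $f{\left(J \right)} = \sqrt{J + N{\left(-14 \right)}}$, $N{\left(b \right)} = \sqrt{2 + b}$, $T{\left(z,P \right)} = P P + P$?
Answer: $35156 + \sqrt{78 + 2 i \sqrt{3}} \approx 35165.0 + 0.19607 i$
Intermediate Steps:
$T{\left(z,P \right)} = P + P^{2}$ ($T{\left(z,P \right)} = P^{2} + P = P + P^{2}$)
$f{\left(J \right)} = \sqrt{J + 2 i \sqrt{3}}$ ($f{\left(J \right)} = \sqrt{J + \sqrt{2 - 14}} = \sqrt{J + \sqrt{-12}} = \sqrt{J + 2 i \sqrt{3}}$)
$T{\left(-18,187 \right)} + f{\left(78 \right)} = 187 \left(1 + 187\right) + \sqrt{78 + 2 i \sqrt{3}} = 187 \cdot 188 + \sqrt{78 + 2 i \sqrt{3}} = 35156 + \sqrt{78 + 2 i \sqrt{3}}$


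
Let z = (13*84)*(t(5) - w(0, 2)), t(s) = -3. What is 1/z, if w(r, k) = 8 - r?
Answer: -1/12012 ≈ -8.3250e-5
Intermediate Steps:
z = -12012 (z = (13*84)*(-3 - (8 - 1*0)) = 1092*(-3 - (8 + 0)) = 1092*(-3 - 1*8) = 1092*(-3 - 8) = 1092*(-11) = -12012)
1/z = 1/(-12012) = -1/12012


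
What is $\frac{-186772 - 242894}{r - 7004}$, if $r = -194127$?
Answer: $\frac{429666}{201131} \approx 2.1362$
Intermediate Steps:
$\frac{-186772 - 242894}{r - 7004} = \frac{-186772 - 242894}{-194127 - 7004} = - \frac{429666}{-201131} = \left(-429666\right) \left(- \frac{1}{201131}\right) = \frac{429666}{201131}$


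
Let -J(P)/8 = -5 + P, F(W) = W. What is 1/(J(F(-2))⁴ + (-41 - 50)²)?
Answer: 1/9842777 ≈ 1.0160e-7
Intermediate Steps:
J(P) = 40 - 8*P (J(P) = -8*(-5 + P) = 40 - 8*P)
1/(J(F(-2))⁴ + (-41 - 50)²) = 1/((40 - 8*(-2))⁴ + (-41 - 50)²) = 1/((40 + 16)⁴ + (-91)²) = 1/(56⁴ + 8281) = 1/(9834496 + 8281) = 1/9842777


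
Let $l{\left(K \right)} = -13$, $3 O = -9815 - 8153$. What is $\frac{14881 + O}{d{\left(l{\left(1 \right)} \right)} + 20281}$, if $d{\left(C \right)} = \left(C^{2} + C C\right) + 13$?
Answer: $\frac{26675}{61896} \approx 0.43096$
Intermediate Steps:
$O = - \frac{17968}{3}$ ($O = \frac{-9815 - 8153}{3} = \frac{1}{3} \left(-17968\right) = - \frac{17968}{3} \approx -5989.3$)
$d{\left(C \right)} = 13 + 2 C^{2}$ ($d{\left(C \right)} = \left(C^{2} + C^{2}\right) + 13 = 2 C^{2} + 13 = 13 + 2 C^{2}$)
$\frac{14881 + O}{d{\left(l{\left(1 \right)} \right)} + 20281} = \frac{14881 - \frac{17968}{3}}{\left(13 + 2 \left(-13\right)^{2}\right) + 20281} = \frac{26675}{3 \left(\left(13 + 2 \cdot 169\right) + 20281\right)} = \frac{26675}{3 \left(\left(13 + 338\right) + 20281\right)} = \frac{26675}{3 \left(351 + 20281\right)} = \frac{26675}{3 \cdot 20632} = \frac{26675}{3} \cdot \frac{1}{20632} = \frac{26675}{61896}$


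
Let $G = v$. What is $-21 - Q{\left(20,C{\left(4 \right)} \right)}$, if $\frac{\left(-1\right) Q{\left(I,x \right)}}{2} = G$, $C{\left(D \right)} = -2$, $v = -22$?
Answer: $-65$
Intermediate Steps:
$G = -22$
$Q{\left(I,x \right)} = 44$ ($Q{\left(I,x \right)} = \left(-2\right) \left(-22\right) = 44$)
$-21 - Q{\left(20,C{\left(4 \right)} \right)} = -21 - 44 = -65$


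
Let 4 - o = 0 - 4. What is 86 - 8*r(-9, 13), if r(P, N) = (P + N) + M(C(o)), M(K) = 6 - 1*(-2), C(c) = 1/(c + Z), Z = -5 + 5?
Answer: -10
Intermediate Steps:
Z = 0
o = 8 (o = 4 - (0 - 4) = 4 - 1*(-4) = 4 + 4 = 8)
C(c) = 1/c (C(c) = 1/(c + 0) = 1/c)
M(K) = 8 (M(K) = 6 + 2 = 8)
r(P, N) = 8 + N + P (r(P, N) = (P + N) + 8 = (N + P) + 8 = 8 + N + P)
86 - 8*r(-9, 13) = 86 - 8*(8 + 13 - 9) = 86 - 8*12 = 86 - 96 = -10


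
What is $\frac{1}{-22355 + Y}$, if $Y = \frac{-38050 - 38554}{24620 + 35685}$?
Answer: $- \frac{60305}{1348194879} \approx -4.473 \cdot 10^{-5}$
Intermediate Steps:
$Y = - \frac{76604}{60305} \approx -1.2703$
$\frac{1}{-22355 + Y} = \frac{1}{-22355 - \frac{76604}{60305}} = \frac{1}{- \frac{1348194879}{60305}} = - \frac{60305}{1348194879}$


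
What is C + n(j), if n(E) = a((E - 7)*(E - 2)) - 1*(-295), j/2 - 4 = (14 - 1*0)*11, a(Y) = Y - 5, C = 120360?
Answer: 217676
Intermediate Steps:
a(Y) = -5 + Y
j = 316 (j = 8 + 2*((14 - 1*0)*11) = 8 + 2*((14 + 0)*11) = 8 + 2*(14*11) = 8 + 2*154 = 8 + 308 = 316)
n(E) = 290 + (-7 + E)*(-2 + E) (n(E) = (-5 + (E - 7)*(E - 2)) - 1*(-295) = (-5 + (-7 + E)*(-2 + E)) + 295 = 290 + (-7 + E)*(-2 + E))
C + n(j) = 120360 + (304 + 316**2 - 9*316) = 120360 + (304 + 99856 - 2844) = 120360 + 97316 = 217676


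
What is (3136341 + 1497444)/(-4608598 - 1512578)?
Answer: -1544595/2040392 ≈ -0.75701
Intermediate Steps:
(3136341 + 1497444)/(-4608598 - 1512578) = 4633785/(-6121176) = 4633785*(-1/6121176) = -1544595/2040392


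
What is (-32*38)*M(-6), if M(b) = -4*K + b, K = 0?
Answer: 7296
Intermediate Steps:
M(b) = b (M(b) = -4*0 + b = 0 + b = b)
(-32*38)*M(-6) = -32*38*(-6) = -1216*(-6) = 7296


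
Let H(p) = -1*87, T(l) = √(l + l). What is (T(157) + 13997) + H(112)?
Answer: 13910 + √314 ≈ 13928.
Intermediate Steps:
T(l) = √2*√l (T(l) = √(2*l) = √2*√l)
H(p) = -87
(T(157) + 13997) + H(112) = (√2*√157 + 13997) - 87 = (√314 + 13997) - 87 = (13997 + √314) - 87 = 13910 + √314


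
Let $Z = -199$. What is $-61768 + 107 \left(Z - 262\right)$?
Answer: $-111095$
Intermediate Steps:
$-61768 + 107 \left(Z - 262\right) = -61768 + 107 \left(-199 - 262\right) = -61768 + 107 \left(-461\right) = -61768 - 49327 = -111095$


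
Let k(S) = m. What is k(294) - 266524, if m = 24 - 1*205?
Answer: -266705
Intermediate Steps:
m = -181 (m = 24 - 205 = -181)
k(S) = -181
k(294) - 266524 = -181 - 266524 = -266705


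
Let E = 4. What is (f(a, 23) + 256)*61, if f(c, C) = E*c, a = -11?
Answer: 12932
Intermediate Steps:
f(c, C) = 4*c
(f(a, 23) + 256)*61 = (4*(-11) + 256)*61 = (-44 + 256)*61 = 212*61 = 12932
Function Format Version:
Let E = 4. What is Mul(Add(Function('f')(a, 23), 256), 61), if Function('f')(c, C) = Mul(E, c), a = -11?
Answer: 12932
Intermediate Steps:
Function('f')(c, C) = Mul(4, c)
Mul(Add(Function('f')(a, 23), 256), 61) = Mul(Add(Mul(4, -11), 256), 61) = Mul(Add(-44, 256), 61) = Mul(212, 61) = 12932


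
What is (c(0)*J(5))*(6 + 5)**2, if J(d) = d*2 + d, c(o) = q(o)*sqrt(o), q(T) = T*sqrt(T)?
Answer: 0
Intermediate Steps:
q(T) = T**(3/2)
c(o) = o**2 (c(o) = o**(3/2)*sqrt(o) = o**2)
J(d) = 3*d (J(d) = 2*d + d = 3*d)
(c(0)*J(5))*(6 + 5)**2 = (0**2*(3*5))*(6 + 5)**2 = (0*15)*11**2 = 0*121 = 0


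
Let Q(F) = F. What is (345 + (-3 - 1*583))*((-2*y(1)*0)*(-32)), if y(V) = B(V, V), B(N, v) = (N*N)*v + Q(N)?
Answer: 0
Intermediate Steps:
B(N, v) = N + v*N² (B(N, v) = (N*N)*v + N = N²*v + N = v*N² + N = N + v*N²)
y(V) = V*(1 + V²) (y(V) = V*(1 + V*V) = V*(1 + V²))
(345 + (-3 - 1*583))*((-2*y(1)*0)*(-32)) = (345 + (-3 - 1*583))*((-2*(1 + 1³)*0)*(-32)) = (345 + (-3 - 583))*((-2*(1 + 1)*0)*(-32)) = (345 - 586)*((-2*2*0)*(-32)) = -241*(-4*0)*(-32) = -0*(-32) = -241*0 = 0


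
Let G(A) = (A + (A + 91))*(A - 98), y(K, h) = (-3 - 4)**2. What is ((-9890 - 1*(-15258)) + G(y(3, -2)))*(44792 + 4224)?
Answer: -190819288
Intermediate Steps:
y(K, h) = 49 (y(K, h) = (-7)**2 = 49)
G(A) = (-98 + A)*(91 + 2*A) (G(A) = (A + (91 + A))*(-98 + A) = (91 + 2*A)*(-98 + A) = (-98 + A)*(91 + 2*A))
((-9890 - 1*(-15258)) + G(y(3, -2)))*(44792 + 4224) = ((-9890 - 1*(-15258)) + (-8918 - 105*49 + 2*49**2))*(44792 + 4224) = ((-9890 + 15258) + (-8918 - 5145 + 2*2401))*49016 = (5368 + (-8918 - 5145 + 4802))*49016 = (5368 - 9261)*49016 = -3893*49016 = -190819288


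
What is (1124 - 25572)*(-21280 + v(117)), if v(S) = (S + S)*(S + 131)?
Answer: -898512896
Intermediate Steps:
v(S) = 2*S*(131 + S) (v(S) = (2*S)*(131 + S) = 2*S*(131 + S))
(1124 - 25572)*(-21280 + v(117)) = (1124 - 25572)*(-21280 + 2*117*(131 + 117)) = -24448*(-21280 + 2*117*248) = -24448*(-21280 + 58032) = -24448*36752 = -898512896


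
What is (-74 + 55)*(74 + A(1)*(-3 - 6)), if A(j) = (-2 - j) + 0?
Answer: -1919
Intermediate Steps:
A(j) = -2 - j
(-74 + 55)*(74 + A(1)*(-3 - 6)) = (-74 + 55)*(74 + (-2 - 1*1)*(-3 - 6)) = -19*(74 + (-2 - 1)*(-9)) = -19*(74 - 3*(-9)) = -19*(74 + 27) = -19*101 = -1919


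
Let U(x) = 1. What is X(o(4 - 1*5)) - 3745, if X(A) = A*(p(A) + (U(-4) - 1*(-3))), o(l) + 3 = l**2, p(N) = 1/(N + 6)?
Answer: -7507/2 ≈ -3753.5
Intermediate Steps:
p(N) = 1/(6 + N)
o(l) = -3 + l**2
X(A) = A*(4 + 1/(6 + A)) (X(A) = A*(1/(6 + A) + (1 - 1*(-3))) = A*(1/(6 + A) + (1 + 3)) = A*(1/(6 + A) + 4) = A*(4 + 1/(6 + A)))
X(o(4 - 1*5)) - 3745 = (-3 + (4 - 1*5)**2)*(25 + 4*(-3 + (4 - 1*5)**2))/(6 + (-3 + (4 - 1*5)**2)) - 3745 = (-3 + (4 - 5)**2)*(25 + 4*(-3 + (4 - 5)**2))/(6 + (-3 + (4 - 5)**2)) - 3745 = (-3 + (-1)**2)*(25 + 4*(-3 + (-1)**2))/(6 + (-3 + (-1)**2)) - 3745 = (-3 + 1)*(25 + 4*(-3 + 1))/(6 + (-3 + 1)) - 3745 = -2*(25 + 4*(-2))/(6 - 2) - 3745 = -2*(25 - 8)/4 - 3745 = -2*1/4*17 - 3745 = -17/2 - 3745 = -7507/2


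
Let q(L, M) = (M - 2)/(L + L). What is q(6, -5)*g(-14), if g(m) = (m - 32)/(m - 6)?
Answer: -161/120 ≈ -1.3417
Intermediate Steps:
q(L, M) = (-2 + M)/(2*L) (q(L, M) = (-2 + M)/((2*L)) = (-2 + M)*(1/(2*L)) = (-2 + M)/(2*L))
g(m) = (-32 + m)/(-6 + m)
q(6, -5)*g(-14) = ((1/2)*(-2 - 5)/6)*((-32 - 14)/(-6 - 14)) = ((1/2)*(1/6)*(-7))*(-46/(-20)) = -(-7)*(-46)/240 = -7/12*23/10 = -161/120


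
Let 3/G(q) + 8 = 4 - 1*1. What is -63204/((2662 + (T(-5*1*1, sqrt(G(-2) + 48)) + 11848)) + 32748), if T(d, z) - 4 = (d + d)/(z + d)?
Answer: -83636178294/62537598157 - 158010*sqrt(1185)/62537598157 ≈ -1.3375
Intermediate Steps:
G(q) = -3/5 (G(q) = 3/(-8 + (4 - 1*1)) = 3/(-8 + (4 - 1)) = 3/(-8 + 3) = 3/(-5) = 3*(-1/5) = -3/5)
T(d, z) = 4 + 2*d/(d + z) (T(d, z) = 4 + (d + d)/(z + d) = 4 + (2*d)/(d + z) = 4 + 2*d/(d + z))
-63204/((2662 + (T(-5*1*1, sqrt(G(-2) + 48)) + 11848)) + 32748) = -63204/((2662 + (2*(2*sqrt(-3/5 + 48) + 3*(-5*1*1))/(-5*1*1 + sqrt(-3/5 + 48)) + 11848)) + 32748) = -63204/((2662 + (2*(2*sqrt(237/5) + 3*(-5*1))/(-5*1 + sqrt(237/5)) + 11848)) + 32748) = -63204/((2662 + (2*(2*(sqrt(1185)/5) + 3*(-5))/(-5 + sqrt(1185)/5) + 11848)) + 32748) = -63204/((2662 + (2*(2*sqrt(1185)/5 - 15)/(-5 + sqrt(1185)/5) + 11848)) + 32748) = -63204/((2662 + (2*(-15 + 2*sqrt(1185)/5)/(-5 + sqrt(1185)/5) + 11848)) + 32748) = -63204/((2662 + (11848 + 2*(-15 + 2*sqrt(1185)/5)/(-5 + sqrt(1185)/5))) + 32748) = -63204/((14510 + 2*(-15 + 2*sqrt(1185)/5)/(-5 + sqrt(1185)/5)) + 32748) = -63204/(47258 + 2*(-15 + 2*sqrt(1185)/5)/(-5 + sqrt(1185)/5))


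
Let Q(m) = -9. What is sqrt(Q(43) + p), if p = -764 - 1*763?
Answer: 16*I*sqrt(6) ≈ 39.192*I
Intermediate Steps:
p = -1527 (p = -764 - 763 = -1527)
sqrt(Q(43) + p) = sqrt(-9 - 1527) = sqrt(-1536) = 16*I*sqrt(6)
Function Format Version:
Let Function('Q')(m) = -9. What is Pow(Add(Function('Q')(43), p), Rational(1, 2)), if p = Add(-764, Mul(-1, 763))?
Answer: Mul(16, I, Pow(6, Rational(1, 2))) ≈ Mul(39.192, I)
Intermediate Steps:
p = -1527 (p = Add(-764, -763) = -1527)
Pow(Add(Function('Q')(43), p), Rational(1, 2)) = Pow(Add(-9, -1527), Rational(1, 2)) = Pow(-1536, Rational(1, 2)) = Mul(16, I, Pow(6, Rational(1, 2)))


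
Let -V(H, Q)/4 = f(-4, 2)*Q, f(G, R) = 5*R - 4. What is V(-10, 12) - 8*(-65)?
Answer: 232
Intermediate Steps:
f(G, R) = -4 + 5*R
V(H, Q) = -24*Q (V(H, Q) = -4*(-4 + 5*2)*Q = -4*(-4 + 10)*Q = -24*Q)
V(-10, 12) - 8*(-65) = -24*12 - 8*(-65) = -288 + 520 = 232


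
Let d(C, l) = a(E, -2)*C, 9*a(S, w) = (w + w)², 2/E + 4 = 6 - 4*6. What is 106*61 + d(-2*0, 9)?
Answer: 6466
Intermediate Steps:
E = -1/11 (E = 2/(-4 + (6 - 4*6)) = 2/(-4 + (6 - 24)) = 2/(-4 - 18) = 2/(-22) = 2*(-1/22) = -1/11 ≈ -0.090909)
a(S, w) = 4*w²/9 (a(S, w) = (w + w)²/9 = (2*w)²/9 = (4*w²)/9 = 4*w²/9)
d(C, l) = 16*C/9 (d(C, l) = ((4/9)*(-2)²)*C = ((4/9)*4)*C = 16*C/9)
106*61 + d(-2*0, 9) = 106*61 + 16*(-2*0)/9 = 6466 + (16/9)*0 = 6466 + 0 = 6466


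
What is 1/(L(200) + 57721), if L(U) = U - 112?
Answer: 1/57809 ≈ 1.7298e-5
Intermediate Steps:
L(U) = -112 + U
1/(L(200) + 57721) = 1/((-112 + 200) + 57721) = 1/(88 + 57721) = 1/57809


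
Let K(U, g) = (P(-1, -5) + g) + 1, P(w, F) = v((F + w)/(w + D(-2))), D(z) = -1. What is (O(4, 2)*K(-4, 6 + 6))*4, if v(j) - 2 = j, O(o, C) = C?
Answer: 144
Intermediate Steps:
v(j) = 2 + j
P(w, F) = 2 + (F + w)/(-1 + w) (P(w, F) = 2 + (F + w)/(w - 1) = 2 + (F + w)/(-1 + w))
K(U, g) = 6 + g (K(U, g) = ((-2 - 5 + 3*(-1))/(-1 - 1) + g) + 1 = ((-2 - 5 - 3)/(-2) + g) + 1 = (-1/2*(-10) + g) + 1 = (5 + g) + 1 = 6 + g)
(O(4, 2)*K(-4, 6 + 6))*4 = (2*(6 + (6 + 6)))*4 = (2*(6 + 12))*4 = (2*18)*4 = 36*4 = 144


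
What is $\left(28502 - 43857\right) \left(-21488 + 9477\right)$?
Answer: $184428905$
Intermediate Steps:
$\left(28502 - 43857\right) \left(-21488 + 9477\right) = \left(-15355\right) \left(-12011\right) = 184428905$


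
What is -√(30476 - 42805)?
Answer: -I*√12329 ≈ -111.04*I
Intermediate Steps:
-√(30476 - 42805) = -√(-12329) = -I*√12329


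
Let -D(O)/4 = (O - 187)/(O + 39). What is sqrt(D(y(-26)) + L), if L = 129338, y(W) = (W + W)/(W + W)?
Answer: sqrt(3233915)/5 ≈ 359.66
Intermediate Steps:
y(W) = 1 (y(W) = (2*W)/((2*W)) = (2*W)*(1/(2*W)) = 1)
D(O) = -4*(-187 + O)/(39 + O) (D(O) = -4*(O - 187)/(O + 39) = -4*(-187 + O)/(39 + O))
sqrt(D(y(-26)) + L) = sqrt(4*(187 - 1*1)/(39 + 1) + 129338) = sqrt(4*(187 - 1)/40 + 129338) = sqrt(4*(1/40)*186 + 129338) = sqrt(93/5 + 129338) = sqrt(646783/5) = sqrt(3233915)/5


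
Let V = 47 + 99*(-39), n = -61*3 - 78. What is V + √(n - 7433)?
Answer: -3814 + I*√7694 ≈ -3814.0 + 87.715*I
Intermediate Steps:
n = -261 (n = -183 - 78 = -261)
V = -3814 (V = 47 - 3861 = -3814)
V + √(n - 7433) = -3814 + √(-261 - 7433) = -3814 + √(-7694) = -3814 + I*√7694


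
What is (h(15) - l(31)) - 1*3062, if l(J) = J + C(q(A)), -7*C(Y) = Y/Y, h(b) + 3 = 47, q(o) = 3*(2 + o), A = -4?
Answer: -21342/7 ≈ -3048.9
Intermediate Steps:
q(o) = 6 + 3*o
h(b) = 44 (h(b) = -3 + 47 = 44)
C(Y) = -⅐ (C(Y) = -Y/(7*Y) = -⅐*1 = -⅐)
l(J) = -⅐ + J (l(J) = J - ⅐ = -⅐ + J)
(h(15) - l(31)) - 1*3062 = (44 - (-⅐ + 31)) - 1*3062 = (44 - 1*216/7) - 3062 = (44 - 216/7) - 3062 = 92/7 - 3062 = -21342/7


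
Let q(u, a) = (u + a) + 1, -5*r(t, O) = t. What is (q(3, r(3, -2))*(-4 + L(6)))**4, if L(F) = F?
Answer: 1336336/625 ≈ 2138.1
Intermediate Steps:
r(t, O) = -t/5
q(u, a) = 1 + a + u (q(u, a) = (a + u) + 1 = 1 + a + u)
(q(3, r(3, -2))*(-4 + L(6)))**4 = ((1 - 1/5*3 + 3)*(-4 + 6))**4 = ((1 - 3/5 + 3)*2)**4 = ((17/5)*2)**4 = (34/5)**4 = 1336336/625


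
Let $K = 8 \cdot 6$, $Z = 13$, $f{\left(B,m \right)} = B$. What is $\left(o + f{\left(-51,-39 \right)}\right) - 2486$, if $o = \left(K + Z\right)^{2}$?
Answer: $1184$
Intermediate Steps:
$K = 48$
$o = 3721$ ($o = \left(48 + 13\right)^{2} = 61^{2} = 3721$)
$\left(o + f{\left(-51,-39 \right)}\right) - 2486 = \left(3721 - 51\right) - 2486 = 3670 - 2486 = 1184$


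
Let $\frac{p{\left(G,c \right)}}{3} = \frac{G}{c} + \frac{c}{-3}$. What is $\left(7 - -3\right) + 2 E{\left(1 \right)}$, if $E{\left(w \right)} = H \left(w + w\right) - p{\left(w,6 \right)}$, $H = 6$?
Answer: $45$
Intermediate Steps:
$p{\left(G,c \right)} = - c + \frac{3 G}{c}$ ($p{\left(G,c \right)} = 3 \left(\frac{G}{c} + \frac{c}{-3}\right) = 3 \left(\frac{G}{c} + c \left(- \frac{1}{3}\right)\right) = 3 \left(\frac{G}{c} - \frac{c}{3}\right) = 3 \left(- \frac{c}{3} + \frac{G}{c}\right) = - c + \frac{3 G}{c}$)
$E{\left(w \right)} = 6 + \frac{23 w}{2}$ ($E{\left(w \right)} = 6 \left(w + w\right) - \left(\left(-1\right) 6 + \frac{3 w}{6}\right) = 6 \cdot 2 w - \left(-6 + 3 w \frac{1}{6}\right) = 12 w - \left(-6 + \frac{w}{2}\right) = 6 + \frac{23 w}{2}$)
$\left(7 - -3\right) + 2 E{\left(1 \right)} = \left(7 - -3\right) + 2 \left(6 + \frac{23}{2} \cdot 1\right) = \left(7 + 3\right) + 2 \left(6 + \frac{23}{2}\right) = 10 + 2 \cdot \frac{35}{2} = 10 + 35 = 45$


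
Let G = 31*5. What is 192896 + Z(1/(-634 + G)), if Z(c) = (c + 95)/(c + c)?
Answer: 170144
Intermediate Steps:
G = 155
Z(c) = (95 + c)/(2*c) (Z(c) = (95 + c)/((2*c)) = (95 + c)*(1/(2*c)) = (95 + c)/(2*c))
192896 + Z(1/(-634 + G)) = 192896 + (95 + 1/(-634 + 155))/(2*(1/(-634 + 155))) = 192896 + (95 + 1/(-479))/(2*(1/(-479))) = 192896 + (95 - 1/479)/(2*(-1/479)) = 192896 + (1/2)*(-479)*(45504/479) = 192896 - 22752 = 170144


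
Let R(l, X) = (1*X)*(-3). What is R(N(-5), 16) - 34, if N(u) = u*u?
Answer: -82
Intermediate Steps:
N(u) = u**2
R(l, X) = -3*X (R(l, X) = X*(-3) = -3*X)
R(N(-5), 16) - 34 = -3*16 - 34 = -48 - 34 = -82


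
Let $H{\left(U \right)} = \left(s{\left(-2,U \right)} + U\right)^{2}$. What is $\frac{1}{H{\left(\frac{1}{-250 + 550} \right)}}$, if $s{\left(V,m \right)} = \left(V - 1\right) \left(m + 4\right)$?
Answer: $\frac{22500}{3243601} \approx 0.0069367$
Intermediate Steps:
$s{\left(V,m \right)} = \left(-1 + V\right) \left(4 + m\right)$
$H{\left(U \right)} = \left(-12 - 2 U\right)^{2}$ ($H{\left(U \right)} = \left(\left(-4 - U + 4 \left(-2\right) - 2 U\right) + U\right)^{2} = \left(\left(-4 - U - 8 - 2 U\right) + U\right)^{2} = \left(\left(-12 - 3 U\right) + U\right)^{2} = \left(-12 - 2 U\right)^{2}$)
$\frac{1}{H{\left(\frac{1}{-250 + 550} \right)}} = \frac{1}{4 \left(6 + \frac{1}{-250 + 550}\right)^{2}} = \frac{1}{4 \left(6 + \frac{1}{300}\right)^{2}} = \frac{1}{4 \left(\frac{1801}{300}\right)^{2}} = \frac{1}{4 \cdot \frac{3243601}{90000}} = \frac{1}{\frac{3243601}{22500}} = \frac{22500}{3243601}$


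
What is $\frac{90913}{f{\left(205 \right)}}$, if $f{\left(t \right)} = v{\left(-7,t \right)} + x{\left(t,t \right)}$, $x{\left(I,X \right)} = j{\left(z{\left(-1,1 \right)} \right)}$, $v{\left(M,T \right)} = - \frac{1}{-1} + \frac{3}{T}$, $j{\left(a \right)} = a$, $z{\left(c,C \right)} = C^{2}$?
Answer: $\frac{18637165}{413} \approx 45126.0$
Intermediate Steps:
$v{\left(M,T \right)} = 1 + \frac{3}{T}$ ($v{\left(M,T \right)} = \left(-1\right) \left(-1\right) + \frac{3}{T} = 1 + \frac{3}{T}$)
$x{\left(I,X \right)} = 1$ ($x{\left(I,X \right)} = 1^{2} = 1$)
$f{\left(t \right)} = 1 + \frac{3 + t}{t}$ ($f{\left(t \right)} = \frac{3 + t}{t} + 1 = 1 + \frac{3 + t}{t}$)
$\frac{90913}{f{\left(205 \right)}} = \frac{90913}{2 + \frac{3}{205}} = \frac{90913}{\frac{413}{205}} = 90913 \cdot \frac{205}{413} = \frac{18637165}{413}$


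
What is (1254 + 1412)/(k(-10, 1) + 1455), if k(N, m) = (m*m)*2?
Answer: 86/47 ≈ 1.8298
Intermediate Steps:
k(N, m) = 2*m² (k(N, m) = m²*2 = 2*m²)
(1254 + 1412)/(k(-10, 1) + 1455) = (1254 + 1412)/(2*1² + 1455) = 2666/(2*1 + 1455) = 2666/(2 + 1455) = 2666/1457 = 2666*(1/1457) = 86/47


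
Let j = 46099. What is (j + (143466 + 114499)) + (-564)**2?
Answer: 622160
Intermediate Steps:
(j + (143466 + 114499)) + (-564)**2 = (46099 + (143466 + 114499)) + (-564)**2 = (46099 + 257965) + 318096 = 304064 + 318096 = 622160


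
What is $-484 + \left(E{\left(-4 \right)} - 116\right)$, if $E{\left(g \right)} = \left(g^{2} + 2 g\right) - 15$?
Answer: $-607$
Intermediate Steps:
$E{\left(g \right)} = -15 + g^{2} + 2 g$
$-484 + \left(E{\left(-4 \right)} - 116\right) = -484 + \left(\left(-15 + \left(-4\right)^{2} + 2 \left(-4\right)\right) - 116\right) = -484 - 123 = -607$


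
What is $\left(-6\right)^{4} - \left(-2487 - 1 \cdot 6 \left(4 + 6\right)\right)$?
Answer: $3843$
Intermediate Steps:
$\left(-6\right)^{4} - \left(-2487 - 1 \cdot 6 \left(4 + 6\right)\right) = 1296 - \left(-2487 - 6 \cdot 10\right) = 1296 - \left(-2487 - 60\right) = 1296 - -2547 = 1296 + 2547 = 3843$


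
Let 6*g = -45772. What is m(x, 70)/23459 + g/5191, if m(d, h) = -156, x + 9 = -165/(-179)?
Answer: -539312062/365327007 ≈ -1.4762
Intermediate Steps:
g = -22886/3 (g = (⅙)*(-45772) = -22886/3 ≈ -7628.7)
x = -1446/179 (x = -9 - 165/(-179) = -9 - 165*(-1/179) = -9 + 165/179 = -1446/179 ≈ -8.0782)
m(x, 70)/23459 + g/5191 = -156/23459 - 22886/3/5191 = -156*1/23459 - 22886/3*1/5191 = -156/23459 - 22886/15573 = -539312062/365327007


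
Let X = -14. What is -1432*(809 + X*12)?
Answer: -917912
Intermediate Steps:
-1432*(809 + X*12) = -1432*(809 - 14*12) = -1432*(809 - 168) = -1432*641 = -917912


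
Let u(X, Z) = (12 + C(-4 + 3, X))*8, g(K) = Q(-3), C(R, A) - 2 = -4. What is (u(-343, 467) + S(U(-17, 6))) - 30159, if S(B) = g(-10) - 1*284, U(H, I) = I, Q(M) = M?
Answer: -30366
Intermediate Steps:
C(R, A) = -2 (C(R, A) = 2 - 4 = -2)
g(K) = -3
u(X, Z) = 80 (u(X, Z) = (12 - 2)*8 = 10*8 = 80)
S(B) = -287 (S(B) = -3 - 1*284 = -3 - 284 = -287)
(u(-343, 467) + S(U(-17, 6))) - 30159 = (80 - 287) - 30159 = -207 - 30159 = -30366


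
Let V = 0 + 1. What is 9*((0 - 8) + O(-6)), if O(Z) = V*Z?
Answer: -126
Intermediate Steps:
V = 1
O(Z) = Z (O(Z) = 1*Z = Z)
9*((0 - 8) + O(-6)) = 9*((0 - 8) - 6) = 9*(-8 - 6) = 9*(-14) = -126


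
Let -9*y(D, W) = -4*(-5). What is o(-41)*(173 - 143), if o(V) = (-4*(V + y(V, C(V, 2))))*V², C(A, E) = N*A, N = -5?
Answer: 26156360/3 ≈ 8.7188e+6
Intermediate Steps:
C(A, E) = -5*A
y(D, W) = -20/9 (y(D, W) = -(-4)*(-5)/9 = -⅑*20 = -20/9)
o(V) = V²*(80/9 - 4*V) (o(V) = (-4*(V - 20/9))*V² = (-4*(-20/9 + V))*V² = (80/9 - 4*V)*V² = V²*(80/9 - 4*V))
o(-41)*(173 - 143) = ((-41)²*(80/9 - 4*(-41)))*(173 - 143) = (1681*(80/9 + 164))*30 = (1681*(1556/9))*30 = (2615636/9)*30 = 26156360/3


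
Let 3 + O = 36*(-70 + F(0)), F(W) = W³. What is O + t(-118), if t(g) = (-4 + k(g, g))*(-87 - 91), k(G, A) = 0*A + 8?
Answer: -3235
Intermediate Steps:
k(G, A) = 8 (k(G, A) = 0 + 8 = 8)
t(g) = -712 (t(g) = (-4 + 8)*(-87 - 91) = 4*(-178) = -712)
O = -2523 (O = -3 + 36*(-70 + 0³) = -3 + 36*(-70 + 0) = -3 + 36*(-70) = -3 - 2520 = -2523)
O + t(-118) = -2523 - 712 = -3235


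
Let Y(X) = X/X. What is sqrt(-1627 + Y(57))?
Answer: I*sqrt(1626) ≈ 40.324*I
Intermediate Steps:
Y(X) = 1
sqrt(-1627 + Y(57)) = sqrt(-1627 + 1) = sqrt(-1626) = I*sqrt(1626)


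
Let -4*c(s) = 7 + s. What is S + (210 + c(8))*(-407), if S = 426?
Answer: -334071/4 ≈ -83518.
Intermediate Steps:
c(s) = -7/4 - s/4 (c(s) = -(7 + s)/4 = -7/4 - s/4)
S + (210 + c(8))*(-407) = 426 + (210 + (-7/4 - ¼*8))*(-407) = 426 + (210 + (-7/4 - 2))*(-407) = 426 + (210 - 15/4)*(-407) = 426 + (825/4)*(-407) = 426 - 335775/4 = -334071/4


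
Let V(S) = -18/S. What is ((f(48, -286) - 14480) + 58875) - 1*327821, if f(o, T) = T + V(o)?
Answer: -2269699/8 ≈ -2.8371e+5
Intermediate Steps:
f(o, T) = T - 18/o
((f(48, -286) - 14480) + 58875) - 1*327821 = (((-286 - 18/48) - 14480) + 58875) - 1*327821 = (((-286 - 18*1/48) - 14480) + 58875) - 327821 = (((-286 - 3/8) - 14480) + 58875) - 327821 = ((-2291/8 - 14480) + 58875) - 327821 = (-118131/8 + 58875) - 327821 = 352869/8 - 327821 = -2269699/8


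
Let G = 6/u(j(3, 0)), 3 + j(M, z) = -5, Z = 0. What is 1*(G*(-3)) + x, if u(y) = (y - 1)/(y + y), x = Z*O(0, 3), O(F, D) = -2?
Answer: -32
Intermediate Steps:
x = 0 (x = 0*(-2) = 0)
j(M, z) = -8 (j(M, z) = -3 - 5 = -8)
u(y) = (-1 + y)/(2*y) (u(y) = (-1 + y)/((2*y)) = (-1 + y)*(1/(2*y)) = (-1 + y)/(2*y))
G = 32/3 (G = 6/(((½)*(-1 - 8)/(-8))) = 6/(((½)*(-⅛)*(-9))) = 6/(9/16) = 6*(16/9) = 32/3 ≈ 10.667)
1*(G*(-3)) + x = 1*((32/3)*(-3)) + 0 = 1*(-32) + 0 = -32 + 0 = -32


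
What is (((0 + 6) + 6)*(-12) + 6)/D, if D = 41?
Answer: -138/41 ≈ -3.3659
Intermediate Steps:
(((0 + 6) + 6)*(-12) + 6)/D = (((0 + 6) + 6)*(-12) + 6)/41 = ((6 + 6)*(-12) + 6)*(1/41) = (12*(-12) + 6)*(1/41) = (-144 + 6)*(1/41) = -138*1/41 = -138/41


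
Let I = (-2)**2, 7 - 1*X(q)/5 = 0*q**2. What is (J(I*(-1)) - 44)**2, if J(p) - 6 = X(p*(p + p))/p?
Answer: 34969/16 ≈ 2185.6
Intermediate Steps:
X(q) = 35 (X(q) = 35 - 0*q**2 = 35 - 5*0 = 35 + 0 = 35)
I = 4
J(p) = 6 + 35/p
(J(I*(-1)) - 44)**2 = ((6 + 35/((4*(-1)))) - 44)**2 = ((6 + 35/(-4)) - 44)**2 = ((6 + 35*(-1/4)) - 44)**2 = ((6 - 35/4) - 44)**2 = (-11/4 - 44)**2 = (-187/4)**2 = 34969/16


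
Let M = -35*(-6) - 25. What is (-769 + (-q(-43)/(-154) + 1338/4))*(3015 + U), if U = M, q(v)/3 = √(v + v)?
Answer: -1390400 + 4800*I*√86/77 ≈ -1.3904e+6 + 578.1*I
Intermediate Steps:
q(v) = 3*√2*√v (q(v) = 3*√(v + v) = 3*√(2*v) = 3*(√2*√v) = 3*√2*√v)
M = 185 (M = 210 - 25 = 185)
U = 185
(-769 + (-q(-43)/(-154) + 1338/4))*(3015 + U) = (-769 + (-3*√2*√(-43)/(-154) + 1338/4))*(3015 + 185) = (-769 + (-3*√2*I*√43*(-1/154) + 1338*(¼)))*3200 = (-769 + (-3*I*√86*(-1/154) + 669/2))*3200 = (-769 + (3*I*√86/154 + 669/2))*3200 = (-769 + (669/2 + 3*I*√86/154))*3200 = (-869/2 + 3*I*√86/154)*3200 = -1390400 + 4800*I*√86/77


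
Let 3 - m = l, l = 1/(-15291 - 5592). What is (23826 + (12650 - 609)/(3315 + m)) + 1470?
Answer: 1753006106523/69289795 ≈ 25300.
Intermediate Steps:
l = -1/20883 (l = 1/(-20883) = -1/20883 ≈ -4.7886e-5)
m = 62650/20883 (m = 3 - 1*(-1/20883) = 3 + 1/20883 = 62650/20883 ≈ 3.0000)
(23826 + (12650 - 609)/(3315 + m)) + 1470 = (23826 + (12650 - 609)/(3315 + 62650/20883)) + 1470 = (23826 + 12041/(69289795/20883)) + 1470 = (23826 + 12041*(20883/69289795)) + 1470 = (23826 + 251452203/69289795) + 1470 = 1651150107873/69289795 + 1470 = 1753006106523/69289795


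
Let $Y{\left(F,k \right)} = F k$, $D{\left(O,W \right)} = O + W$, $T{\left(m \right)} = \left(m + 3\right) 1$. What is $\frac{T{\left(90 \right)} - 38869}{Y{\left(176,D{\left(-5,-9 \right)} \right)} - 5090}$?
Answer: $\frac{19388}{3777} \approx 5.1332$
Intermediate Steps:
$T{\left(m \right)} = 3 + m$ ($T{\left(m \right)} = \left(3 + m\right) 1 = 3 + m$)
$\frac{T{\left(90 \right)} - 38869}{Y{\left(176,D{\left(-5,-9 \right)} \right)} - 5090} = \frac{\left(3 + 90\right) - 38869}{176 \left(-5 - 9\right) - 5090} = \frac{93 - 38869}{176 \left(-14\right) - 5090} = - \frac{38776}{-2464 - 5090} = - \frac{38776}{-7554} = \left(-38776\right) \left(- \frac{1}{7554}\right) = \frac{19388}{3777}$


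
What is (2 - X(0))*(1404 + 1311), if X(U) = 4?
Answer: -5430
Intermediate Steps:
(2 - X(0))*(1404 + 1311) = (2 - 1*4)*(1404 + 1311) = (2 - 4)*2715 = -2*2715 = -5430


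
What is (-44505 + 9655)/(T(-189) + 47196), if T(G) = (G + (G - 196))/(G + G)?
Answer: -940950/1274333 ≈ -0.73839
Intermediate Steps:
T(G) = (-196 + 2*G)/(2*G) (T(G) = (G + (-196 + G))/((2*G)) = (-196 + 2*G)*(1/(2*G)) = (-196 + 2*G)/(2*G))
(-44505 + 9655)/(T(-189) + 47196) = (-44505 + 9655)/((-98 - 189)/(-189) + 47196) = -34850/(-1/189*(-287) + 47196) = -34850/(41/27 + 47196) = -34850/1274333/27 = -34850*27/1274333 = -940950/1274333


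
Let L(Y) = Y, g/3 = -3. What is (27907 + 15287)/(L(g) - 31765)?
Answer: -21597/15887 ≈ -1.3594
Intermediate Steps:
g = -9 (g = 3*(-3) = -9)
(27907 + 15287)/(L(g) - 31765) = (27907 + 15287)/(-9 - 31765) = 43194/(-31774) = 43194*(-1/31774) = -21597/15887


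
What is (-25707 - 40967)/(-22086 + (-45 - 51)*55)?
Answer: 33337/13683 ≈ 2.4364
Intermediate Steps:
(-25707 - 40967)/(-22086 + (-45 - 51)*55) = -66674/(-22086 - 96*55) = -66674/(-22086 - 5280) = -66674/(-27366) = -66674*(-1/27366) = 33337/13683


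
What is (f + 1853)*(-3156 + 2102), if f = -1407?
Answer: -470084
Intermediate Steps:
(f + 1853)*(-3156 + 2102) = (-1407 + 1853)*(-3156 + 2102) = 446*(-1054) = -470084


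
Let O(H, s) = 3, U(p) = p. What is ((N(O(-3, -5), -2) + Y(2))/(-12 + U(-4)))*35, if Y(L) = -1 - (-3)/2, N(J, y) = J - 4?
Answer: 35/32 ≈ 1.0938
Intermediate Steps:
N(J, y) = -4 + J
Y(L) = ½ (Y(L) = -1 - (-3)/2 = -1 - 1*(-3/2) = -1 + 3/2 = ½)
((N(O(-3, -5), -2) + Y(2))/(-12 + U(-4)))*35 = (((-4 + 3) + ½)/(-12 - 4))*35 = ((-1 + ½)/(-16))*35 = -½*(-1/16)*35 = (1/32)*35 = 35/32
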